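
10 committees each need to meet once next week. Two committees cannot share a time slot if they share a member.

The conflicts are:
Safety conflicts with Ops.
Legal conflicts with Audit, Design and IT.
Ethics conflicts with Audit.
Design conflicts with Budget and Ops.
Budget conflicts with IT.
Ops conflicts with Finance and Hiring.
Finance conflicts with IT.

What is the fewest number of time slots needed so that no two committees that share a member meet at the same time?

The cycle Budget-IT-Finance-Ops-Design-Budget has odd length 5, so it cannot be 2-colored; at least 3 time slots are needed.
3 time slots suffice: time slot 1 → {Audit, Ops, IT}; time slot 2 → {Safety, Legal, Ethics, Budget, Finance, Hiring}; time slot 3 → {Design}. Each listed conflict is separated.

3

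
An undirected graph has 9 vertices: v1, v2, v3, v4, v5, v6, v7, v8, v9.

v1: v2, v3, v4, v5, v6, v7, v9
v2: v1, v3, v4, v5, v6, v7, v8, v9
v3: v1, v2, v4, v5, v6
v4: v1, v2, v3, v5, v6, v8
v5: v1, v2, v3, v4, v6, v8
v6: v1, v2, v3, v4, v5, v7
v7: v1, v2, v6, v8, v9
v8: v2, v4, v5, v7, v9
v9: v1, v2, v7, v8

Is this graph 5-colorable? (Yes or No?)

No

v1, v2, v3, v4, v5, v6 are pairwise adjacent (a clique of size 6), so at least 6 colors are needed.
So 5 colors are not enough.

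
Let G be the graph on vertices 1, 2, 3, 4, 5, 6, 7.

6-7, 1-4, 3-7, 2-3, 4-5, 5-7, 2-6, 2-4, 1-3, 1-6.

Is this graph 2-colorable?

No

The cycle 7-3-1-4-5-7 has odd length 5, so it cannot be 2-colored; at least 3 colors are needed.
So 2 colors are not enough.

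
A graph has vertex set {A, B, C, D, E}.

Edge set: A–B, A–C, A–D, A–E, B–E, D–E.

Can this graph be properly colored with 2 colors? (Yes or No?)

No

A, B, E are pairwise adjacent, so at least 3 colors are needed.
So 2 colors are not enough.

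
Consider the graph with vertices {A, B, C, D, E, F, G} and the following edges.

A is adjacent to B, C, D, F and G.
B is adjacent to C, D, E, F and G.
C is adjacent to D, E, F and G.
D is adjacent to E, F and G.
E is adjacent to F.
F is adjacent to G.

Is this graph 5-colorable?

A, B, C, D, F, G are mutually adjacent (a clique of size 6), so at least 6 colors are needed.
So 5 colors are not enough.

No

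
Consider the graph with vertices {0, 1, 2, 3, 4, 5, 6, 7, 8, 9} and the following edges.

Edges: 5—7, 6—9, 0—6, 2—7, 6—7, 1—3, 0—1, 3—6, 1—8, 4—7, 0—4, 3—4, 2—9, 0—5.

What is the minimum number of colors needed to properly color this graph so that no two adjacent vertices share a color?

2 and 9 are adjacent, so at least 2 colors are needed.
2 colors suffice: color a → {0, 3, 7, 8, 9}; color b → {1, 2, 4, 5, 6}. Every edge joins two different colors.

2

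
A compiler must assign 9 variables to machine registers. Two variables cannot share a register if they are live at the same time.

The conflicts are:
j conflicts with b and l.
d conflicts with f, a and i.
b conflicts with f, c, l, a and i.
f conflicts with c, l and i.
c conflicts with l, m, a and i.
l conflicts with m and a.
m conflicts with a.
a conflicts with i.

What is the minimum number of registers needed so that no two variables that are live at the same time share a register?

c, l, m, a are mutually in conflict, so at least 4 registers are needed.
4 registers suffice: j=2, d=1, b=1, f=4, c=2, l=3, m=1, a=4, i=3. Each listed conflict is separated.

4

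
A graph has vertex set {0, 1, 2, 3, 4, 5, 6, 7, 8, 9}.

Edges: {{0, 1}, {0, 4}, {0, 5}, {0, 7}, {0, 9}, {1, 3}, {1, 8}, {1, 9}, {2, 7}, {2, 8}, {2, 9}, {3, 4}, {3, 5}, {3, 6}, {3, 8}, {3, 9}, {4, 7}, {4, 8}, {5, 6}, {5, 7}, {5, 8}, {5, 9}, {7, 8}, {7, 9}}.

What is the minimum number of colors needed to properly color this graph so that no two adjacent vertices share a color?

0, 5, 7, 9 are mutually adjacent (a clique of size 4), so at least 4 colors are needed.
A valid assignment using 4 colors: 0=yellow, 1=green, 2=green, 3=blue, 4=green, 5=green, 6=red, 7=blue, 8=red, 9=red. Each edge has distinct colors on its endpoints.

4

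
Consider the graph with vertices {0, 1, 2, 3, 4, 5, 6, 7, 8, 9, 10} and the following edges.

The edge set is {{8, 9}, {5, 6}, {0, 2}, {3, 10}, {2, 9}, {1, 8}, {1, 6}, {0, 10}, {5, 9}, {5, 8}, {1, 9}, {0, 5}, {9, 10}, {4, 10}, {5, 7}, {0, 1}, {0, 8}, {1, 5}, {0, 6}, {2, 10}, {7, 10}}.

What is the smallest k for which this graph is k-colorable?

0, 1, 5, 6 are mutually adjacent (a clique of size 4), so at least 4 colors are needed.
One proper 4-coloring: 0=blue, 1=green, 2=green, 3=blue, 4=blue, 5=red, 6=yellow, 7=blue, 8=yellow, 9=blue, 10=red. Every edge joins two different colors.

4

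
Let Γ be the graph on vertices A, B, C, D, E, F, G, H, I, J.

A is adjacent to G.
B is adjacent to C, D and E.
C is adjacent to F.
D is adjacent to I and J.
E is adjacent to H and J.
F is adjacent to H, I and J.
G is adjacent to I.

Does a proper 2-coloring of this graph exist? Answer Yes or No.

No

The cycle C-F-I-D-B-C has odd length 5, so it cannot be 2-colored; at least 3 colors are needed.
So 2 colors are not enough.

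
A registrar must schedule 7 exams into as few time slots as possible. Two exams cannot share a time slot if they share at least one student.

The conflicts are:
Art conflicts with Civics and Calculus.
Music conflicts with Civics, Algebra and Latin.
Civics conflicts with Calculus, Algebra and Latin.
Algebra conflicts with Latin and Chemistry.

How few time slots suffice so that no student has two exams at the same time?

Music, Civics, Algebra, Latin all conflict with each other, so at least 4 time slots are needed.
4 time slots suffice: time slot 1 → {Civics, Chemistry}; time slot 2 → {Calculus, Algebra}; time slot 3 → {Art, Latin}; time slot 4 → {Music}. Every pair that conflicts lands in different time slots.

4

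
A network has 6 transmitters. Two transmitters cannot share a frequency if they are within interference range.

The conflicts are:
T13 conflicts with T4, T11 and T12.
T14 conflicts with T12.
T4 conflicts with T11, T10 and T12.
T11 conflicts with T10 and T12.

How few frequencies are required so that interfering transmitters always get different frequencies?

T13, T4, T11, T12 are mutually in conflict, so at least 4 frequencies are needed.
4 frequencies suffice: frequency 1 → {T14, T4}; frequency 2 → {T10, T12}; frequency 3 → {T11}; frequency 4 → {T13}. Each listed conflict is separated.

4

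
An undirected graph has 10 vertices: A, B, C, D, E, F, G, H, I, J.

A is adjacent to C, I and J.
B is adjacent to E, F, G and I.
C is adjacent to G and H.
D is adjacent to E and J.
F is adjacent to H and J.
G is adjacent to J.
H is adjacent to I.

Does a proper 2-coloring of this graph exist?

No

The cycle F-H-I-A-J-F has odd length 5, so it cannot be 2-colored; at least 3 colors are needed.
So 2 colors are not enough.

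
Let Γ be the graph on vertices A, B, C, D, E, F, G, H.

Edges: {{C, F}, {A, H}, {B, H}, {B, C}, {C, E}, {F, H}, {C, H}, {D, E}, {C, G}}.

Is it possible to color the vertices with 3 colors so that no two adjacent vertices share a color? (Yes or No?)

Yes

The chromatic number is 3. C, F, H are pairwise adjacent, so at least 3 colors are needed.
A valid assignment using 3 colors: A=red, B=green, C=red, D=red, E=blue, F=green, G=blue, H=blue.
That is already a proper 3-coloring.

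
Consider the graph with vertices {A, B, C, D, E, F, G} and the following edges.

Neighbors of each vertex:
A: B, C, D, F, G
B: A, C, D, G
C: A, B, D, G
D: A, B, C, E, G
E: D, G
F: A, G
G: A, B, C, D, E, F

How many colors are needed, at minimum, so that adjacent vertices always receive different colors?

A, B, C, D, G form a clique, so at least 5 colors are needed.
5 colors suffice: color red → {G}; color blue → {A, E}; color green → {D, F}; color yellow → {C}; color purple → {B}. No two adjacent vertices share a color.

5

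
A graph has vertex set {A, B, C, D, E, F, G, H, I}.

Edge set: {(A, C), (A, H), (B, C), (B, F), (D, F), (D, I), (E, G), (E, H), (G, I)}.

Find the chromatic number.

3

The cycle B-F-D-I-G-E-H-A-C-B has odd length 9, so it cannot be 2-colored; at least 3 colors are needed.
3 colors suffice: color 1 → {C, F, G, H}; color 2 → {A, B, D, E}; color 3 → {I}. Each edge has distinct colors on its endpoints.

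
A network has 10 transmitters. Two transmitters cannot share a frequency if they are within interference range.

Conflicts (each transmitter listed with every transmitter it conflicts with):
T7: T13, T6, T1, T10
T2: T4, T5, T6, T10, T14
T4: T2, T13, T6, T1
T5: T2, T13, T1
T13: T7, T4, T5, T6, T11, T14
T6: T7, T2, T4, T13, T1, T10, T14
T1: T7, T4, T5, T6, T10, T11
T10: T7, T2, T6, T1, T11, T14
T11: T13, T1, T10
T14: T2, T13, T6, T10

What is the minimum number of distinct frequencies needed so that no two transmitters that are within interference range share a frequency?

T2, T6, T10, T14 are mutually in conflict, so at least 4 frequencies are needed.
A valid assignment using 4 frequencies: T7=4, T2=2, T4=3, T5=1, T13=2, T6=1, T1=2, T10=3, T11=1, T14=4. Every pair that conflicts lands in different frequencies.

4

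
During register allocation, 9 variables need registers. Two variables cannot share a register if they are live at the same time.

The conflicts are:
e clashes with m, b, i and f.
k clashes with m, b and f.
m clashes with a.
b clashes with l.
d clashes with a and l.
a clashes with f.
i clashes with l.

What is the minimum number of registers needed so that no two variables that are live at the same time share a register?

k and m conflict, so at least 2 registers are needed.
Using 2 registers: e=1, k=1, m=2, b=2, d=2, a=1, i=2, f=2, l=1. No two conflicting variables share a register.

2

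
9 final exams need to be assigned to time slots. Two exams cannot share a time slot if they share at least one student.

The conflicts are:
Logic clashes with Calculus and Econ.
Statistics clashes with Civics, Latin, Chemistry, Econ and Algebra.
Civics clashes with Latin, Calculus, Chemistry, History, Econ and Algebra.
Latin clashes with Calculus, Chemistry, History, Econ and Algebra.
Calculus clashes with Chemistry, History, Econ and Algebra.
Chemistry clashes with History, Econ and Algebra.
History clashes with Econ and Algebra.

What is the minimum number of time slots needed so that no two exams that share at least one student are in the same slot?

6

Civics, Latin, Calculus, Chemistry, History, Econ are mutually in conflict, so at least 6 time slots are needed.
A valid assignment using 6 time slots: Logic=2, Statistics=4, Civics=3, Latin=2, Calculus=4, Chemistry=5, History=6, Econ=1, Algebra=1. Every pair that conflicts lands in different time slots.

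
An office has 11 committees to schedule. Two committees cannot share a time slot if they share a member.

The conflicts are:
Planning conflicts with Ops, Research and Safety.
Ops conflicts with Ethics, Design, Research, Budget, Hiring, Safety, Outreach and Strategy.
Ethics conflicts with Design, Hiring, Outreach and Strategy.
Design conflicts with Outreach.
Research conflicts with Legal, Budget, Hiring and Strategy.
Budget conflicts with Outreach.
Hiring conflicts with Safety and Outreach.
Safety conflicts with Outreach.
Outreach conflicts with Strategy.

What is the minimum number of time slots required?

4

Ops, Ethics, Design, Outreach pairwise conflict, so at least 4 time slots are needed.
4 time slots suffice: Planning=3, Ops=1, Ethics=4, Design=3, Research=2, Legal=1, Budget=3, Hiring=3, Safety=4, Outreach=2, Strategy=3. Every pair that conflicts lands in different time slots.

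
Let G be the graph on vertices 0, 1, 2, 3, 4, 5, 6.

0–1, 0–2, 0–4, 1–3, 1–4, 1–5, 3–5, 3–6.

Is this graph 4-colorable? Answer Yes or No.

The chromatic number is 3. 1, 3, 5 are pairwise adjacent, so at least 3 colors are needed.
One proper 3-coloring: 0=b, 1=a, 2=a, 3=b, 4=c, 5=c, 6=a.
Since 4 ≥ 3, a proper 4-coloring certainly exists.

Yes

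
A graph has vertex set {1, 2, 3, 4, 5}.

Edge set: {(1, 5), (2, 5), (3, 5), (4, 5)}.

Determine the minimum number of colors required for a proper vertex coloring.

3 and 5 are adjacent, so at least 2 colors are needed.
2 colors suffice: color red → {5}; color blue → {1, 2, 3, 4}. No two adjacent vertices share a color.

2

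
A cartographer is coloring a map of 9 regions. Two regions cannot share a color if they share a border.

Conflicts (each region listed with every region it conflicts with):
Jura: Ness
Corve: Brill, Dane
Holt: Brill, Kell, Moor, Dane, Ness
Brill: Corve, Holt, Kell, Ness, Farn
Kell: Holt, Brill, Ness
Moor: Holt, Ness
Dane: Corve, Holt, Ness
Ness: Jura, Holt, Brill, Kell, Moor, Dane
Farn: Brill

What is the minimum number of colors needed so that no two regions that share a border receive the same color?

4

Holt, Brill, Kell, Ness pairwise conflict, so at least 4 colors are needed.
4 colors suffice: color 1 → {Corve, Ness, Farn}; color 2 → {Jura, Holt}; color 3 → {Brill, Moor, Dane}; color 4 → {Kell}. Every pair that conflicts lands in different colors.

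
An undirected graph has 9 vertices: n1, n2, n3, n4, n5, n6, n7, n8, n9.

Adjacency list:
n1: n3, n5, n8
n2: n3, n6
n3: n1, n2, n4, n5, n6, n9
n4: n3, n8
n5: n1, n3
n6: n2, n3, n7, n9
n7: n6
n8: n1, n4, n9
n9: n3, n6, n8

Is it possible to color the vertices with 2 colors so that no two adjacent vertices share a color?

n2, n3, n6 are pairwise adjacent, so at least 3 colors are needed.
So 2 colors are not enough.

No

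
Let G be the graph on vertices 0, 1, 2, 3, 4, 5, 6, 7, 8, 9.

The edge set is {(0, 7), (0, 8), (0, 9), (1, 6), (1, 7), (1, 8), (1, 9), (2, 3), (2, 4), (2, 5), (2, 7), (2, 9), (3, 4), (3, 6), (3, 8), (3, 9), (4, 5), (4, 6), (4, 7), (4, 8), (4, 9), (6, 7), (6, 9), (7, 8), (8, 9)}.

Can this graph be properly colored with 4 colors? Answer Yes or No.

The chromatic number is 4. 3, 4, 8, 9 form a clique, so at least 4 colors are needed.
4 colors suffice: color a → {5, 7, 9}; color b → {0, 1, 4}; color c → {2, 6, 8}; color d → {3}.
That is already a proper 4-coloring.

Yes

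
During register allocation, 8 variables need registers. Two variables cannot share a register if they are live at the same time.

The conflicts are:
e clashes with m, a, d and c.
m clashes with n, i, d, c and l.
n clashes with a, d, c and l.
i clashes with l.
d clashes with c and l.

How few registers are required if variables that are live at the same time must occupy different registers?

e, m, d, c pairwise conflict, so at least 4 registers are needed.
Using 4 registers: e=2, m=1, n=2, a=1, i=2, d=3, c=4, l=4. Each listed conflict is separated.

4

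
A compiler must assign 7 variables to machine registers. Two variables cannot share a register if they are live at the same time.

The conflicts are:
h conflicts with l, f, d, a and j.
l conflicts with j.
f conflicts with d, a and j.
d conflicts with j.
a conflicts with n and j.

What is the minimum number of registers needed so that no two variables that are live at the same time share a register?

4

h, f, a, j are mutually in conflict, so at least 4 registers are needed.
4 registers suffice: register 1 → {n, j}; register 2 → {h}; register 3 → {l, f}; register 4 → {d, a}. No two conflicting variables share a register.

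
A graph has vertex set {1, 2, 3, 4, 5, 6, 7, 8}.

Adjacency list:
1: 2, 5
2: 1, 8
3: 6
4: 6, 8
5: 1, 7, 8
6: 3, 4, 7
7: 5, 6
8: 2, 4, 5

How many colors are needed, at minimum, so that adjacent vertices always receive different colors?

3

The cycle 4-8-5-7-6-4 has odd length 5, so it cannot be 2-colored; at least 3 colors are needed.
3 colors suffice: color red → {2, 5, 6}; color blue → {1, 3, 7, 8}; color green → {4}. Every edge joins two different colors.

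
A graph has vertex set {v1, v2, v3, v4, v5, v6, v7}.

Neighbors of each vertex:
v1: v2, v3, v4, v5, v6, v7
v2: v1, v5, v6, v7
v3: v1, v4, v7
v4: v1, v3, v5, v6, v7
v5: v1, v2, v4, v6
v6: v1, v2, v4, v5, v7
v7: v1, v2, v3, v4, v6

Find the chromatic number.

v1, v2, v6, v7 form a clique, so at least 4 colors are needed.
4 colors suffice: color 1 → {v1}; color 2 → {v3, v6}; color 3 → {v2, v4}; color 4 → {v5, v7}. Each edge has distinct colors on its endpoints.

4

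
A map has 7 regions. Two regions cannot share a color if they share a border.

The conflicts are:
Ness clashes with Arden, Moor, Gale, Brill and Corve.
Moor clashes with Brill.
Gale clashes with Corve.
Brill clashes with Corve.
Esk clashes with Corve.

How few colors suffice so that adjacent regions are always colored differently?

Ness, Moor, Brill pairwise conflict, so at least 3 colors are needed.
A valid assignment using 3 colors: Ness=1, Arden=2, Moor=2, Gale=3, Brill=3, Esk=1, Corve=2. Every pair that conflicts lands in different colors.

3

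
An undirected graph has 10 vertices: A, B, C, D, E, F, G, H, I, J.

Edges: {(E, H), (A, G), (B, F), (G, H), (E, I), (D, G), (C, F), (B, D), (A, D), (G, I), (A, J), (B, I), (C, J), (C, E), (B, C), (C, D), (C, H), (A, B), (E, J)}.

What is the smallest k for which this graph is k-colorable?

C, E, H are pairwise adjacent, so at least 3 colors are needed.
3 colors suffice: color 1 → {A, C, I}; color 2 → {B, E, G}; color 3 → {D, F, H, J}. No two adjacent vertices share a color.

3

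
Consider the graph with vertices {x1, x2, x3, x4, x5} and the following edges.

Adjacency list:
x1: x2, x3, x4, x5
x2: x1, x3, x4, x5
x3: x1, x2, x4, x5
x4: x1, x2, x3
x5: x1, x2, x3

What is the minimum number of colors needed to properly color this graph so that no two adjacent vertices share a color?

4

x1, x2, x3, x5 form a clique, so at least 4 colors are needed.
A valid assignment using 4 colors: x1=3, x2=1, x3=2, x4=4, x5=4. Each edge has distinct colors on its endpoints.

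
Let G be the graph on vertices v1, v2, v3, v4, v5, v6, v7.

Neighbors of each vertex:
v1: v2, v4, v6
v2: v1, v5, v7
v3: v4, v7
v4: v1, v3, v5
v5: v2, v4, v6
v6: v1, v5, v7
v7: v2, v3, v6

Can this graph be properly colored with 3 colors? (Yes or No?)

The chromatic number is 3. The cycle v4-v5-v2-v7-v3-v4 has odd length 5, so it cannot be 2-colored; at least 3 colors are needed.
3 colors suffice: color 1 → {v2, v4, v6}; color 2 → {v1, v5, v7}; color 3 → {v3}.
That is already a proper 3-coloring.

Yes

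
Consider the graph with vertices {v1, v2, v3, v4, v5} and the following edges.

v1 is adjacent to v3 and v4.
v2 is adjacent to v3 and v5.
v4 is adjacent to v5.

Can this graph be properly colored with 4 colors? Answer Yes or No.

Yes

The chromatic number is 3. The cycle v4-v5-v2-v3-v1-v4 has odd length 5, so it cannot be 2-colored; at least 3 colors are needed.
3 colors suffice: color red → {v2, v4}; color blue → {v1, v5}; color green → {v3}.
Since 4 ≥ 3, a proper 4-coloring certainly exists.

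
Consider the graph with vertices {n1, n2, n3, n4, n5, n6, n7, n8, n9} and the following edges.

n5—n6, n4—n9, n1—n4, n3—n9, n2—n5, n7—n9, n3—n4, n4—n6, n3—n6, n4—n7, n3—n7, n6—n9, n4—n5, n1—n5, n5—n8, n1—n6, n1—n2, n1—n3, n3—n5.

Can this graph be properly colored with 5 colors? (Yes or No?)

The chromatic number is 5. n1, n3, n4, n5, n6 are pairwise adjacent (a clique of size 5), so at least 5 colors are needed.
5 colors suffice: color 1 → {n2, n4, n8}; color 2 → {n5, n9}; color 3 → {n3}; color 4 → {n1, n7}; color 5 → {n6}.
That is already a proper 5-coloring.

Yes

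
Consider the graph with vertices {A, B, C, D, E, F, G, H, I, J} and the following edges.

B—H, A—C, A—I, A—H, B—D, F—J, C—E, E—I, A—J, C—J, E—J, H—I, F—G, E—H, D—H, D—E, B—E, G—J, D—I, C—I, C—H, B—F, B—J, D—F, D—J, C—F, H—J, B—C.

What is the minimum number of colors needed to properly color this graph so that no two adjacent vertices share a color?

B, C, E, H, J are pairwise adjacent (a clique of size 5), so at least 5 colors are needed.
One proper 5-coloring: A=4, B=4, C=2, D=2, E=5, F=3, G=2, H=3, I=1, J=1. No two adjacent vertices share a color.

5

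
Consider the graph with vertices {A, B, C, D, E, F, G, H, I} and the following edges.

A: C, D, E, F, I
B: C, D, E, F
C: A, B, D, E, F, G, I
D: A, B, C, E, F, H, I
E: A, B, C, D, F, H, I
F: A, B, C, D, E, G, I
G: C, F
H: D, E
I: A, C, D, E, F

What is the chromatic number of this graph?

A, C, D, E, F, I form a clique, so at least 6 colors are needed.
6 colors suffice: color 1 → {C, H}; color 2 → {D, G}; color 3 → {E}; color 4 → {F}; color 5 → {B, I}; color 6 → {A}. Every edge joins two different colors.

6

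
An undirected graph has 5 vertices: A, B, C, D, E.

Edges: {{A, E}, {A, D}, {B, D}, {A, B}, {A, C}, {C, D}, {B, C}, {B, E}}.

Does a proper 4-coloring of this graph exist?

The chromatic number is 4. A, B, C, D are mutually adjacent (a clique of size 4), so at least 4 colors are needed.
4 colors suffice: color 1 → {A}; color 2 → {B}; color 3 → {D, E}; color 4 → {C}.
That is already a proper 4-coloring.

Yes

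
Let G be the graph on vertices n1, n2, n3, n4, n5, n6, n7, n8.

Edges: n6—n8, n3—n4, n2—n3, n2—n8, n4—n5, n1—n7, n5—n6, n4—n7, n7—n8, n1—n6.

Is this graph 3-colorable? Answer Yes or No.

The chromatic number is 3. The cycle n5-n6-n1-n7-n4-n5 has odd length 5, so it cannot be 2-colored; at least 3 colors are needed.
3 colors suffice: n1=2, n2=1, n3=2, n4=1, n5=2, n6=1, n7=3, n8=2.
That is already a proper 3-coloring.

Yes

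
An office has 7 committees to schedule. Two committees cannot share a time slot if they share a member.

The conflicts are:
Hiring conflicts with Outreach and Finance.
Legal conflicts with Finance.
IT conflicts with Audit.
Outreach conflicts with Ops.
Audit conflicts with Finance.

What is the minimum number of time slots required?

2

Audit and Finance conflict, so at least 2 time slots are needed.
2 time slots suffice: time slot 1 → {IT, Outreach, Finance}; time slot 2 → {Hiring, Legal, Audit, Ops}. Every pair that conflicts lands in different time slots.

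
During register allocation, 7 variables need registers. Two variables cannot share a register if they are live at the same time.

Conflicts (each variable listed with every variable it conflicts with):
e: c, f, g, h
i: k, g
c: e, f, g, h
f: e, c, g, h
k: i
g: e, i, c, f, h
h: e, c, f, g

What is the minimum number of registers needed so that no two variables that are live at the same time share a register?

5

e, c, f, g, h are mutually in conflict, so at least 5 registers are needed.
Using 5 registers: e=3, i=2, c=5, f=4, k=1, g=1, h=2. Each listed conflict is separated.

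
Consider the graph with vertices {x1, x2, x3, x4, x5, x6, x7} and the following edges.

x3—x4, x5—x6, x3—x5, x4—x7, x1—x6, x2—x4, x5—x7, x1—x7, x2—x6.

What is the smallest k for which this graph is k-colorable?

The cycle x5-x3-x4-x2-x6-x5 has odd length 5, so it cannot be 2-colored; at least 3 colors are needed.
A valid assignment using 3 colors: x1=G, x2=B, x3=B, x4=R, x5=G, x6=R, x7=B. Every edge joins two different colors.

3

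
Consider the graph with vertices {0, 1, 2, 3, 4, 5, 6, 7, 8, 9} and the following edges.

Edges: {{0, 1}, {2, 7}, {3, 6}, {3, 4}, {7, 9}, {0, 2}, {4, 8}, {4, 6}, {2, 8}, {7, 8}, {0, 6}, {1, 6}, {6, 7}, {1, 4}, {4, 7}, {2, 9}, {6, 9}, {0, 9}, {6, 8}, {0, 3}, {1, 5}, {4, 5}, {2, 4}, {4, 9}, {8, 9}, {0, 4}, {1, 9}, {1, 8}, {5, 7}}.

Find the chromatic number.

4, 6, 7, 8, 9 are pairwise adjacent (a clique of size 5), so at least 5 colors are needed.
5 colors suffice: 0=yellow, 1=purple, 2=blue, 3=green, 4=red, 5=blue, 6=blue, 7=purple, 8=yellow, 9=green. Every edge joins two different colors.

5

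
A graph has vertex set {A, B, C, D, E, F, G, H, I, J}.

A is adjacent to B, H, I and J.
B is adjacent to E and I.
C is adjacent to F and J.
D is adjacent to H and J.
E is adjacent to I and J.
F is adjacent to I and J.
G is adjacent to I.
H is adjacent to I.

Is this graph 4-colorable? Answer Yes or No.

The chromatic number is 3. A, H, I are pairwise adjacent, so at least 3 colors are needed.
3 colors suffice: color 1 → {I, J}; color 2 → {A, D, E, F, G}; color 3 → {B, C, H}.
Since 4 ≥ 3, a proper 4-coloring certainly exists.

Yes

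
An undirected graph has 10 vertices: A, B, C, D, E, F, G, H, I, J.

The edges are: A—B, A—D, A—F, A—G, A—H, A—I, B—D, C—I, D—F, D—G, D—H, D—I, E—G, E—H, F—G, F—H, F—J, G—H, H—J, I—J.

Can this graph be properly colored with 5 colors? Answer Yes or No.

Yes

The chromatic number is 5. A, D, F, G, H are mutually adjacent (a clique of size 5), so at least 5 colors are needed.
5 colors suffice: color red → {B, H, I}; color blue → {C, D, E, J}; color green → {A}; color yellow → {G}; color purple → {F}.
That is already a proper 5-coloring.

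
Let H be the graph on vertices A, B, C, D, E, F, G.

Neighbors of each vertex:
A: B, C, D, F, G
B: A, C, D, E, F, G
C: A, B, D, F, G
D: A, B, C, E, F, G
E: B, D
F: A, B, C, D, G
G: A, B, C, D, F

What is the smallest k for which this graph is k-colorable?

A, B, C, D, F, G are pairwise adjacent (a clique of size 6), so at least 6 colors are needed.
One proper 6-coloring: A=5, B=2, C=4, D=1, E=3, F=6, G=3. No two adjacent vertices share a color.

6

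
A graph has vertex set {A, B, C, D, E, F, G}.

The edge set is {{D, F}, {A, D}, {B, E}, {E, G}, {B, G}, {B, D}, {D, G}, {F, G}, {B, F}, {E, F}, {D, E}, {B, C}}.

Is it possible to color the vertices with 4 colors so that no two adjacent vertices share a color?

B, D, E, F, G are pairwise adjacent (a clique of size 5), so at least 5 colors are needed.
So 4 colors are not enough.

No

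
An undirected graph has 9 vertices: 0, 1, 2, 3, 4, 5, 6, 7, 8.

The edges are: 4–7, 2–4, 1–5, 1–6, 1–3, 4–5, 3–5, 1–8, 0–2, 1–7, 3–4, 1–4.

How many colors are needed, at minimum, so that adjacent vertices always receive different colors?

4

1, 3, 4, 5 form a clique, so at least 4 colors are needed.
4 colors suffice: color red → {1, 2}; color blue → {0, 4, 6, 8}; color green → {3, 7}; color yellow → {5}. Each edge has distinct colors on its endpoints.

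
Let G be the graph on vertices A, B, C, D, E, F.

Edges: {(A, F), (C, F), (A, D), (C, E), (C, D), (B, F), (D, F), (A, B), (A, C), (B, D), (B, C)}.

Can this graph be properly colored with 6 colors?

The chromatic number is 5. A, B, C, D, F are pairwise adjacent (a clique of size 5), so at least 5 colors are needed.
5 colors suffice: A=2, B=5, C=1, D=3, E=2, F=4.
Since 6 ≥ 5, a proper 6-coloring certainly exists.

Yes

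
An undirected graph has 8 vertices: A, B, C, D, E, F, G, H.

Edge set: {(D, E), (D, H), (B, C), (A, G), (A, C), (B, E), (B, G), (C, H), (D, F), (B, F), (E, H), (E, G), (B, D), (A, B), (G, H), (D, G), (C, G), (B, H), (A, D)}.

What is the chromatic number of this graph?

B, D, E, G, H are pairwise adjacent (a clique of size 5), so at least 5 colors are needed.
One proper 5-coloring: A=yellow, B=red, C=blue, D=blue, E=purple, F=green, G=green, H=yellow. No two adjacent vertices share a color.

5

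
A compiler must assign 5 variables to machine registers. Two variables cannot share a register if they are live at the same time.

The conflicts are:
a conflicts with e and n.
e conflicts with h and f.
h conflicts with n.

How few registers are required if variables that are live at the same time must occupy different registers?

e and f conflict, so at least 2 registers are needed.
A valid assignment using 2 registers: a=2, e=1, h=2, n=1, f=2. Each listed conflict is separated.

2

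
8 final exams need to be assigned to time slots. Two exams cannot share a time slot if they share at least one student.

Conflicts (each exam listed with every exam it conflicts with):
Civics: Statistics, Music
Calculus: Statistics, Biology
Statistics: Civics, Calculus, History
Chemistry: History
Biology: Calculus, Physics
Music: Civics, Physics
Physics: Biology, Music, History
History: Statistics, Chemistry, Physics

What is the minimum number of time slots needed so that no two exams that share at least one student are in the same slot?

3

The cycle Calculus-Biology-Physics-History-Statistics-Calculus has odd length 5, so it cannot be 2-colored; at least 3 time slots are needed.
Using 3 time slots: Civics=2, Calculus=3, Statistics=1, Chemistry=1, Biology=2, Music=3, Physics=1, History=2. Each listed conflict is separated.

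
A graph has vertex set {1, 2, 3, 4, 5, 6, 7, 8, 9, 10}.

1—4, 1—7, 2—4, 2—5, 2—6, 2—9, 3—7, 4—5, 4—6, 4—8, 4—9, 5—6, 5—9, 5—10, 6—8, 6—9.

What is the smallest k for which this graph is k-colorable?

5

2, 4, 5, 6, 9 are mutually adjacent (a clique of size 5), so at least 5 colors are needed.
A valid assignment using 5 colors: 1=blue, 2=yellow, 3=blue, 4=red, 5=blue, 6=green, 7=red, 8=blue, 9=purple, 10=red. Every edge joins two different colors.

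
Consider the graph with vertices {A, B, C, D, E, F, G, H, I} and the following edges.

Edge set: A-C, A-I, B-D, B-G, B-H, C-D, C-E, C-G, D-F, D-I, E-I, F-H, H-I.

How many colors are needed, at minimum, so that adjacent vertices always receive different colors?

2

D and F are adjacent, so at least 2 colors are needed.
One proper 2-coloring: A=red, B=blue, C=blue, D=red, E=red, F=blue, G=red, H=red, I=blue. Every edge joins two different colors.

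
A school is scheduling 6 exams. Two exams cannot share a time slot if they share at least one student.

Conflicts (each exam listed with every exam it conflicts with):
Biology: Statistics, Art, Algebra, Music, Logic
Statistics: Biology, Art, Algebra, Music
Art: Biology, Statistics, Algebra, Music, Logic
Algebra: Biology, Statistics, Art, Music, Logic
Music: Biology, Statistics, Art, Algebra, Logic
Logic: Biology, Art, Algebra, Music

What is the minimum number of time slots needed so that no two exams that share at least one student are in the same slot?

Biology, Art, Algebra, Music, Logic all conflict with each other, so at least 5 time slots are needed.
A valid assignment using 5 time slots: Biology=4, Statistics=5, Art=3, Algebra=2, Music=1, Logic=5. Each listed conflict is separated.

5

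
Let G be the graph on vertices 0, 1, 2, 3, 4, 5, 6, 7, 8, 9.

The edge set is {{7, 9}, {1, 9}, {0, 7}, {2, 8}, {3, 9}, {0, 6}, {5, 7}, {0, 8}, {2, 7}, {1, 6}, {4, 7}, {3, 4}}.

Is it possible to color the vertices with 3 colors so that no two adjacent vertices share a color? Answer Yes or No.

Yes

The chromatic number is 3. The cycle 1-6-0-7-9-1 has odd length 5, so it cannot be 2-colored; at least 3 colors are needed.
3 colors suffice: color red → {3, 6, 7, 8}; color blue → {0, 2, 4, 5, 9}; color green → {1}.
That is already a proper 3-coloring.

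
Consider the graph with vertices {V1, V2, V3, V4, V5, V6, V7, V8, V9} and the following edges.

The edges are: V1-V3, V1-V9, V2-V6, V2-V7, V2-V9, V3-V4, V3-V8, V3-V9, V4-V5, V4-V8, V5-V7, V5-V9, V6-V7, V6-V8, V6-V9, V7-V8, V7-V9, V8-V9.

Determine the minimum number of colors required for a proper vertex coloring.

V2, V6, V7, V9 are pairwise adjacent (a clique of size 4), so at least 4 colors are needed.
A valid assignment using 4 colors: V1=3, V2=3, V3=2, V4=1, V5=3, V6=4, V7=2, V8=3, V9=1. Each edge has distinct colors on its endpoints.

4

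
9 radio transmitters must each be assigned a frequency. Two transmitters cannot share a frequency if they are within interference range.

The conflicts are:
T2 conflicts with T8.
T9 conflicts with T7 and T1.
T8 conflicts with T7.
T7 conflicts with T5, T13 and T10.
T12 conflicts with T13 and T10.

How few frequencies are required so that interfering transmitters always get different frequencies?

T9 and T7 conflict, so at least 2 frequencies are needed.
Using 2 frequencies: T2=1, T9=2, T8=2, T7=1, T12=1, T5=2, T1=1, T13=2, T10=2. Every pair that conflicts lands in different frequencies.

2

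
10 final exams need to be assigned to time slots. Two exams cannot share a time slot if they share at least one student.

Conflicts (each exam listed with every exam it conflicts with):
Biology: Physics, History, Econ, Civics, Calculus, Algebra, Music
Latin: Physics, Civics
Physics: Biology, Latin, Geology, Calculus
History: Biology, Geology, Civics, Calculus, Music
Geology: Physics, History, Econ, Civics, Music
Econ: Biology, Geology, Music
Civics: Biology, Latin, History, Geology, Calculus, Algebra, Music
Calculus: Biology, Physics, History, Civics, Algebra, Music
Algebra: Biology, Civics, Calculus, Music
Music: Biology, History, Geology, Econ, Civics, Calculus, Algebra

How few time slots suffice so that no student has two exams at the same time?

Biology, Civics, Calculus, Algebra, Music pairwise conflict, so at least 5 time slots are needed.
5 time slots suffice: time slot 1 → {Physics, Econ, Civics}; time slot 2 → {Biology, Latin, Geology}; time slot 3 → {Music}; time slot 4 → {Calculus}; time slot 5 → {History, Algebra}. No two conflicting exams share a time slot.

5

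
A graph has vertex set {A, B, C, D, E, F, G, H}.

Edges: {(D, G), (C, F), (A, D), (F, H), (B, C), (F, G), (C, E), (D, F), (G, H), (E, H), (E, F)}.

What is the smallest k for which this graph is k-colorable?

C, E, F form a triangle, so at least 3 colors are needed.
3 colors suffice: color 1 → {A, B, F}; color 2 → {C, D, H}; color 3 → {E, G}. Each edge has distinct colors on its endpoints.

3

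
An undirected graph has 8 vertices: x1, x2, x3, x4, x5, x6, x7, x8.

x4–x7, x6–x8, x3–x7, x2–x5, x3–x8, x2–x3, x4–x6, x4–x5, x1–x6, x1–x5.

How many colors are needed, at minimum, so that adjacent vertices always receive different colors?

The cycle x7-x3-x2-x5-x4-x7 has odd length 5, so it cannot be 2-colored; at least 3 colors are needed.
3 colors suffice: color 1 → {x1, x3, x4}; color 2 → {x5, x6, x7}; color 3 → {x2, x8}. Every edge joins two different colors.

3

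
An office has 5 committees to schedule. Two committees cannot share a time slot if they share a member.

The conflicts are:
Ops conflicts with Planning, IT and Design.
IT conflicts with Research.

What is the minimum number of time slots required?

Ops and IT conflict, so at least 2 time slots are needed.
2 time slots suffice: time slot 1 → {Ops, Research}; time slot 2 → {Planning, IT, Design}. Each listed conflict is separated.

2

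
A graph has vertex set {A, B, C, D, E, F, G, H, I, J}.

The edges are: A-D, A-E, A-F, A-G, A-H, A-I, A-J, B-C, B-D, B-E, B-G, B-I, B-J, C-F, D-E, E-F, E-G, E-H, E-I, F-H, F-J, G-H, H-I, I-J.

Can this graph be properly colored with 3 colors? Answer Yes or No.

No

A, E, G, H are mutually adjacent (a clique of size 4), so at least 4 colors are needed.
So 3 colors are not enough.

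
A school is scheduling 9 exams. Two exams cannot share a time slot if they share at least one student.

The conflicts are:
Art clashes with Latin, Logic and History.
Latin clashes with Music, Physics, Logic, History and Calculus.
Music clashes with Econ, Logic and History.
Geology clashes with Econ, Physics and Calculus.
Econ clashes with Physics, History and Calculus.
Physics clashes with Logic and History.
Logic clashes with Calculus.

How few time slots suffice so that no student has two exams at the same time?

3

Music, Econ, History pairwise conflict, so at least 3 time slots are needed.
3 time slots suffice: Art=2, Latin=1, Music=2, Geology=3, Econ=1, Physics=2, Logic=3, History=3, Calculus=2. Every pair that conflicts lands in different time slots.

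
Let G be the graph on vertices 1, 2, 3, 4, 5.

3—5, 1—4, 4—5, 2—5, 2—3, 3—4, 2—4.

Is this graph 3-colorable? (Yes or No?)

No

2, 3, 4, 5 are mutually adjacent (a clique of size 4), so at least 4 colors are needed.
So 3 colors are not enough.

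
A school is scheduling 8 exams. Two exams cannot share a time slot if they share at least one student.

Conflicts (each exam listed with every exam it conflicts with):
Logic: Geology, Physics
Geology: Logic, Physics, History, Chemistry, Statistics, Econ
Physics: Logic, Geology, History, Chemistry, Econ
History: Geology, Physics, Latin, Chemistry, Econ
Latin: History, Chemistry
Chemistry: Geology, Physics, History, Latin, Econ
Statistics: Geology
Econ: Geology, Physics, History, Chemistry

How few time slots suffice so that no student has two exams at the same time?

Geology, Physics, History, Chemistry, Econ all conflict with each other, so at least 5 time slots are needed.
Using 5 time slots: Logic=2, Geology=1, Physics=4, History=2, Latin=1, Chemistry=3, Statistics=2, Econ=5. Each listed conflict is separated.

5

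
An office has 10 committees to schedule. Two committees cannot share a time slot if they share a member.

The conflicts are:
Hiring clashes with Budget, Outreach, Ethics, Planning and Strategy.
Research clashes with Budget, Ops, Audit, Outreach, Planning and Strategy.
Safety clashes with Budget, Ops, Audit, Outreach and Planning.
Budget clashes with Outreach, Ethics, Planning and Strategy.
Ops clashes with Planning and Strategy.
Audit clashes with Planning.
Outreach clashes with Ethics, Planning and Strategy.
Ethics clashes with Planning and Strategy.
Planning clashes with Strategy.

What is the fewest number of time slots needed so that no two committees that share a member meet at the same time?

Hiring, Budget, Outreach, Ethics, Planning, Strategy are mutually in conflict, so at least 6 time slots are needed.
6 time slots suffice: Hiring=5, Research=5, Safety=3, Budget=4, Ops=2, Audit=2, Outreach=2, Ethics=6, Planning=1, Strategy=3. Every pair that conflicts lands in different time slots.

6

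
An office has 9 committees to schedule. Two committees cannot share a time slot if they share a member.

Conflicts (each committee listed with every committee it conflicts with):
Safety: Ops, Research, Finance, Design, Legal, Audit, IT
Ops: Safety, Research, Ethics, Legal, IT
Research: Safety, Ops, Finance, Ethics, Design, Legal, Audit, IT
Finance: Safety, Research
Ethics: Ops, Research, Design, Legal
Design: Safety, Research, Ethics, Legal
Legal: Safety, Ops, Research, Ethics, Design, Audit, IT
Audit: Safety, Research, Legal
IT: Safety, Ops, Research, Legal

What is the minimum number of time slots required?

Safety, Ops, Research, Legal, IT pairwise conflict, so at least 5 time slots are needed.
5 time slots suffice: time slot 1 → {Research}; time slot 2 → {Finance, Legal}; time slot 3 → {Safety, Ethics}; time slot 4 → {Ops, Design, Audit}; time slot 5 → {IT}. Every pair that conflicts lands in different time slots.

5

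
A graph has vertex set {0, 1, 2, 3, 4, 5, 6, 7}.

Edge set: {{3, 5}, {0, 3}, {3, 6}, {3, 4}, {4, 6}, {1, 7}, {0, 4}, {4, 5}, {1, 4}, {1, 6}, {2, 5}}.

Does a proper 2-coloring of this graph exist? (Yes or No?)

No

1, 4, 6 form a triangle, so at least 3 colors are needed.
So 2 colors are not enough.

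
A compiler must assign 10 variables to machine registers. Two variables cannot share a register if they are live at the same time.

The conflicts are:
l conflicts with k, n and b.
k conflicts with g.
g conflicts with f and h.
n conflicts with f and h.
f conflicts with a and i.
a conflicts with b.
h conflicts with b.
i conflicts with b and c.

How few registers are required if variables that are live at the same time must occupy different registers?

The cycle n-l-k-g-f-n has odd length 5, so it cannot be 2-colored; at least 3 registers are needed.
3 registers suffice: l=2, k=1, g=3, n=3, f=1, a=2, h=2, i=2, b=1, c=1. Each listed conflict is separated.

3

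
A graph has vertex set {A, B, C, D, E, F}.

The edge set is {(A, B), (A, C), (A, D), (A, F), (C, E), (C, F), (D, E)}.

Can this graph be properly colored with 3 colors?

Yes

The chromatic number is 3. A, C, F form a triangle, so at least 3 colors are needed.
3 colors suffice: color 1 → {A, E}; color 2 → {B, C, D}; color 3 → {F}.
That is already a proper 3-coloring.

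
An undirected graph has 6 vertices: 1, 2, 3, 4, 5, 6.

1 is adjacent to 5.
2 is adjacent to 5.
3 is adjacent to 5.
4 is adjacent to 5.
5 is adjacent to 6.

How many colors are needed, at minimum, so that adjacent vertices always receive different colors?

2

2 and 5 are adjacent, so at least 2 colors are needed.
2 colors suffice: color a → {5}; color b → {1, 2, 3, 4, 6}. No two adjacent vertices share a color.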